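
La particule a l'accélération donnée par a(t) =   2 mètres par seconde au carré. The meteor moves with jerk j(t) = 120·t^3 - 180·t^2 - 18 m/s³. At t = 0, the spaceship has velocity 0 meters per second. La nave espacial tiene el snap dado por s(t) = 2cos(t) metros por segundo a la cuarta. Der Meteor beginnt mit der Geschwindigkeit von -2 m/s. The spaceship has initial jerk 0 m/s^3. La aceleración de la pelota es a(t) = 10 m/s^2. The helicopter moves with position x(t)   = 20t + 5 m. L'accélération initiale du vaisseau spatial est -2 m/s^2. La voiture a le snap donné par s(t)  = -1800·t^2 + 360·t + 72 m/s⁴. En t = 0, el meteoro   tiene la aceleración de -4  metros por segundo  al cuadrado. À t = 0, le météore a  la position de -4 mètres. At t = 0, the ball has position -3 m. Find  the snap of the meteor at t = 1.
We must differentiate our jerk equation j(t) = 120·t^3 - 180·t^2 - 18 1 time. Taking d/dt of j(t), we find s(t) = 360·t^2 - 360·t. We have snap s(t) = 360·t^2 - 360·t. Substituting t = 1: s(1) = 0.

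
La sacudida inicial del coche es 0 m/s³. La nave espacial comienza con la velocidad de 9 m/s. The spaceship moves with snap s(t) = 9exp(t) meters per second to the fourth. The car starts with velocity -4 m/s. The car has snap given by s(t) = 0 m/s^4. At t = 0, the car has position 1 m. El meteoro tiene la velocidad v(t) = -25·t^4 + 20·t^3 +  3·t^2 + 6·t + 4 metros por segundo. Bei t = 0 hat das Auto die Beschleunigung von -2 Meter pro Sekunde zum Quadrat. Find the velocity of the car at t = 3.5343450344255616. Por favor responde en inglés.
We need to integrate our snap equation s(t) = 0 3 times. Integrating snap and using the initial condition j(0) = 0, we get j(t) = 0. The antiderivative of jerk is acceleration. Using a(0) = -2, we get a(t) = -2. The antiderivative of acceleration, with v(0) = -4, gives velocity: v(t) = -2·t - 4. Using v(t) = -2·t - 4 and substituting t = 3.5343450344255616, we find v = -11.0686900688511.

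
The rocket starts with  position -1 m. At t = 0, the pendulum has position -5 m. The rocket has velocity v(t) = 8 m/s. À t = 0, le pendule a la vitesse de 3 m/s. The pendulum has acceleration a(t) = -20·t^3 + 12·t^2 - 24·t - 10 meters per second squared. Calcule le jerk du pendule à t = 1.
Pour résoudre ceci, nous devons prendre 1 dérivée de notre équation de l'accélération a(t) = -20·t^3 + 12·t^2 - 24·t - 10. En prenant d/dt de a(t), nous trouvons j(t) = -60·t^2 + 24·t - 24. En utilisant j(t) = -60·t^2 + 24·t - 24 et en substituant t = 1, nous trouvons j = -60.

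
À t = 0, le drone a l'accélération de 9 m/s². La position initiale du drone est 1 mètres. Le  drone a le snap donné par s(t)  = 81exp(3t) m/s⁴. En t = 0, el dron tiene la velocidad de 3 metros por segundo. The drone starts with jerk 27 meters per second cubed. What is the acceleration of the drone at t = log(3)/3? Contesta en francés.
Nous devons intégrer notre équation du snap s(t) = 81·exp(3·t) 2 fois. En intégrant le snap et en utilisant la condition initiale j(0) = 27, nous obtenons j(t) = 27·exp(3·t). En intégrant le jerk et en utilisant la condition initiale a(0) = 9, nous obtenons a(t) = 9·exp(3·t). Nous avons l'accélération a(t) = 9·exp(3·t). En substituant t = log(3)/3: a(log(3)/3) = 27.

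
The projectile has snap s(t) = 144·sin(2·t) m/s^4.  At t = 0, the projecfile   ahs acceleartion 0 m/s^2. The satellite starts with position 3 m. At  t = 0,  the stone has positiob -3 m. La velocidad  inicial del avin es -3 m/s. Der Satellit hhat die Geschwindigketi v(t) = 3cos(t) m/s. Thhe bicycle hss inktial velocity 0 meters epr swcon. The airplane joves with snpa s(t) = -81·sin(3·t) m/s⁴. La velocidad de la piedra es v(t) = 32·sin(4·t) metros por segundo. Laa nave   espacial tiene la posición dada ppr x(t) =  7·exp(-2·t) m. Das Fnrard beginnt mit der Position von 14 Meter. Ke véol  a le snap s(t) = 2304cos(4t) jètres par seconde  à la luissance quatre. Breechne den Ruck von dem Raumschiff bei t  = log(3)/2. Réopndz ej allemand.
Wir müssen unsere Gleichung für die Position x(t) = 7·exp(-2·t) 3-mal ableiten. Die Ableitung von der Position ergibt die Geschwindigkeit: v(t) = -14·exp(-2·t). Die Ableitung von der Geschwindigkeit ergibt die Beschleunigung: a(t) = 28·exp(-2·t). Die Ableitung von der Beschleunigung ergibt den Ruck: j(t) = -56·exp(-2·t). Aus der Gleichung für den Ruck j(t) = -56·exp(-2·t), setzen wir t = log(3)/2 ein und erhalten j = -56/3.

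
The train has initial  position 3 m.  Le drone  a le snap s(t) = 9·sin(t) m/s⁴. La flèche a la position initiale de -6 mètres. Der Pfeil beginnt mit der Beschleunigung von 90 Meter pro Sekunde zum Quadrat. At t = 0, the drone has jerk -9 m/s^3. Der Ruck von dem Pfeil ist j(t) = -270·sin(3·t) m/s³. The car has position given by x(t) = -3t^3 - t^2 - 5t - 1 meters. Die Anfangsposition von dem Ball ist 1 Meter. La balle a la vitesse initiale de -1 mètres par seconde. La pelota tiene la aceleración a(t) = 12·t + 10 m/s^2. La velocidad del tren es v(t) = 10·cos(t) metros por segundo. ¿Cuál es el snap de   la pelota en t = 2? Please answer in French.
Pour résoudre ceci, nous devons prendre 2 dérivées de notre équation de l'accélération a(t) = 12·t + 10. En dérivant l'accélération, nous obtenons le jerk: j(t) = 12. La dérivée du jerk donne le snap: s(t) = 0. En utilisant s(t) = 0 et en substituant t = 2, nous trouvons s = 0.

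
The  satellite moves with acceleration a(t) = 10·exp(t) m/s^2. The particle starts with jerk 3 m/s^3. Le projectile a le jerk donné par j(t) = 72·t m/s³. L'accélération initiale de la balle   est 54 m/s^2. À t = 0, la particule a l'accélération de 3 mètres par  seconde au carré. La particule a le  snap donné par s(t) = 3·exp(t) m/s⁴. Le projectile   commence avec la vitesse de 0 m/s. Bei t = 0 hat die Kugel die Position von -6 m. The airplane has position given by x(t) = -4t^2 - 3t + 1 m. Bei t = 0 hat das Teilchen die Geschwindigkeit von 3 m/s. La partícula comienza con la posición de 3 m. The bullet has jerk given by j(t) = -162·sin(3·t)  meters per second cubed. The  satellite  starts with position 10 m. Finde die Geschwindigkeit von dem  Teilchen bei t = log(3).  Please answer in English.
We must find the antiderivative of our snap equation s(t) = 3·exp(t) 3 times. The antiderivative of snap, with j(0) = 3, gives jerk: j(t) = 3·exp(t). The antiderivative of jerk is acceleration. Using a(0) = 3, we get a(t) = 3·exp(t). Finding the integral of a(t) and using v(0) = 3: v(t) = 3·exp(t). Using v(t) = 3·exp(t) and substituting t = log(3), we find v = 9.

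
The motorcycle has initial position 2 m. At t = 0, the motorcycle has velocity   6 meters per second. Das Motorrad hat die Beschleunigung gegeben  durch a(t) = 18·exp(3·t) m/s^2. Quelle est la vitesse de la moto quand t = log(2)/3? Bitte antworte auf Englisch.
We need to integrate our acceleration equation a(t) = 18·exp(3·t) 1 time. Integrating acceleration and using the initial condition v(0) = 6, we get v(t) = 6·exp(3·t). We have velocity v(t) = 6·exp(3·t). Substituting t = log(2)/3: v(log(2)/3) = 12.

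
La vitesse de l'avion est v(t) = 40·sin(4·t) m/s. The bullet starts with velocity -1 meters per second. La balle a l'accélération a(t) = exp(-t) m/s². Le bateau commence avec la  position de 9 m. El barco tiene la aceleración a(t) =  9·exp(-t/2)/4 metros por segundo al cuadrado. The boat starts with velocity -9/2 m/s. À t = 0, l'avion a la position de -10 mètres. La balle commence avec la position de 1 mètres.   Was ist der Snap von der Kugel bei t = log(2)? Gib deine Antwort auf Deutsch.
Um dies zu lösen, müssen wir 2 Ableitungen unserer Gleichung für die Beschleunigung a(t) = exp(-t) nehmen. Durch Ableiten von der Beschleunigung erhalten wir den Ruck: j(t) = -exp(-t). Durch Ableiten von dem Ruck erhalten wir den Snap: s(t) = exp(-t). Wir haben den Snap s(t) = exp(-t). Durch Einsetzen von t = log(2): s(log(2)) = 1/2.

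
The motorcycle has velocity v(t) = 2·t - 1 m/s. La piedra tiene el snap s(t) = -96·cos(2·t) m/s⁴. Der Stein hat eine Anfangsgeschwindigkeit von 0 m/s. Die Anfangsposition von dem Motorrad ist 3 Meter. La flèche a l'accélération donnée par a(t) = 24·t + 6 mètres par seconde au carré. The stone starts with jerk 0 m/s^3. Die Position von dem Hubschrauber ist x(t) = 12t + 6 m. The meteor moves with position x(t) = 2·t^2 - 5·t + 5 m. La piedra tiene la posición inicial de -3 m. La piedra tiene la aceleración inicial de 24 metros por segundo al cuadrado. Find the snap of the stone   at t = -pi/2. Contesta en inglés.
We have snap s(t) = -96·cos(2·t). Substituting t = -pi/2: s(-pi/2) = 96.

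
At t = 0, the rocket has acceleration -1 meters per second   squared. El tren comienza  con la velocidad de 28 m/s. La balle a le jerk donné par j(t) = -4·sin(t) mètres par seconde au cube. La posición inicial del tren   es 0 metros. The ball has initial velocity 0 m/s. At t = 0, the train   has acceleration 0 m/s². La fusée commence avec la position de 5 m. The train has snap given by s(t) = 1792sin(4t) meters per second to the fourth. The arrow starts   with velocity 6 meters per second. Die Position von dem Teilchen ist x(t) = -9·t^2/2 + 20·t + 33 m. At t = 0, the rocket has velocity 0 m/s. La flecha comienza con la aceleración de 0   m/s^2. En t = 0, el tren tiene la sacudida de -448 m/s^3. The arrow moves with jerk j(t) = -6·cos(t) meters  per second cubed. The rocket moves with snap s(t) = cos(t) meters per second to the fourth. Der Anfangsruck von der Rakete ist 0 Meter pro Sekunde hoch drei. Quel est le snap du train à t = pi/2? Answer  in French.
Nous avons le snap s(t) = 1792·sin(4·t). En substituant t = pi/2: s(pi/2) = 0.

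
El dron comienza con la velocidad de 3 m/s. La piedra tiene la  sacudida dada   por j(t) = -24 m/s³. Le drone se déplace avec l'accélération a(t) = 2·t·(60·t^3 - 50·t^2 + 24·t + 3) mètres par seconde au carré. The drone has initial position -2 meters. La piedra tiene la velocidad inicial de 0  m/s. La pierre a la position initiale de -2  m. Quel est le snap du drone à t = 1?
En partant de l'accélération a(t) = 2·t·(60·t^3 - 50·t^2 + 24·t + 3), nous prenons 2 dérivées. En prenant d/dt de a(t), nous trouvons j(t) = 120·t^3 - 100·t^2 + 2·t·(180·t^2 - 100·t + 24) + 48·t + 6. La dérivée du jerk donne le snap: s(t) = 720·t^2 + 2·t·(360·t - 100) - 400·t + 96. Nous avons le snap s(t) = 720·t^2 + 2·t·(360·t - 100) - 400·t + 96. En substituant t = 1: s(1) = 936.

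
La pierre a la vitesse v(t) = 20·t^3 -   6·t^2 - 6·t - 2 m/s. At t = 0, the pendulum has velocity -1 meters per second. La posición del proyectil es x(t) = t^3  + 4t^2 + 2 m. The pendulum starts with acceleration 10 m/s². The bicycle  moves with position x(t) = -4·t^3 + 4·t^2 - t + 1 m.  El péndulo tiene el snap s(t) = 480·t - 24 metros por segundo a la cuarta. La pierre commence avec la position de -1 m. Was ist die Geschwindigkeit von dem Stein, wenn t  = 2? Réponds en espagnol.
De la ecuación de la velocidad v(t) = 20·t^3 - 6·t^2 - 6·t - 2, sustituimos t = 2 para obtener v = 122.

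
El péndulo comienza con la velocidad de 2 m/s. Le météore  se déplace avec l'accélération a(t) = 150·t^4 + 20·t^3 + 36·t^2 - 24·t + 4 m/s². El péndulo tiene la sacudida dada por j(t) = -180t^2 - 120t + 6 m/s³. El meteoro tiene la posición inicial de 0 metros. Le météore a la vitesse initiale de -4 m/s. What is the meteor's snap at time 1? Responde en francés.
Pour résoudre ceci, nous devons prendre 2 dérivées de notre équation de l'accélération a(t) = 150·t^4 + 20·t^3 + 36·t^2 - 24·t + 4. En prenant d/dt de a(t), nous trouvons j(t) = 600·t^3 + 60·t^2 + 72·t - 24. En prenant d/dt de j(t), nous trouvons s(t) = 1800·t^2 + 120·t + 72. En utilisant s(t) = 1800·t^2 + 120·t + 72 et en substituant t = 1, nous trouvons s = 1992.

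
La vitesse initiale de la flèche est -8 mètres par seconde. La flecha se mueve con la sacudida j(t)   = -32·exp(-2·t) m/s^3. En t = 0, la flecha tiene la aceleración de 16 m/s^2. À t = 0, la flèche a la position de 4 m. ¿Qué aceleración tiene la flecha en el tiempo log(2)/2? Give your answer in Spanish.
Debemos encontrar la integral de nuestra ecuación de la sacudida j(t) = -32·exp(-2·t) 1 vez. La integral de la sacudida es la aceleración. Usando a(0) = 16, obtenemos a(t) = 16·exp(-2·t). Tenemos la aceleración a(t) = 16·exp(-2·t). Sustituyendo t = log(2)/2: a(log(2)/2) = 8.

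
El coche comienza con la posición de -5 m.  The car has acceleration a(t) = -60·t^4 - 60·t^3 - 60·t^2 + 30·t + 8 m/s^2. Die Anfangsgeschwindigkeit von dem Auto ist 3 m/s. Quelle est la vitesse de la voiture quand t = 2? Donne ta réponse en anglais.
We need to integrate our acceleration equation a(t) = -60·t^4 - 60·t^3 - 60·t^2 + 30·t + 8 1 time. The antiderivative of acceleration is velocity. Using v(0) = 3, we get v(t) = -12·t^5 - 15·t^4 - 20·t^3 + 15·t^2 + 8·t + 3. From the given velocity equation v(t) = -12·t^5 - 15·t^4 - 20·t^3 + 15·t^2 + 8·t + 3, we substitute t = 2 to get v = -705.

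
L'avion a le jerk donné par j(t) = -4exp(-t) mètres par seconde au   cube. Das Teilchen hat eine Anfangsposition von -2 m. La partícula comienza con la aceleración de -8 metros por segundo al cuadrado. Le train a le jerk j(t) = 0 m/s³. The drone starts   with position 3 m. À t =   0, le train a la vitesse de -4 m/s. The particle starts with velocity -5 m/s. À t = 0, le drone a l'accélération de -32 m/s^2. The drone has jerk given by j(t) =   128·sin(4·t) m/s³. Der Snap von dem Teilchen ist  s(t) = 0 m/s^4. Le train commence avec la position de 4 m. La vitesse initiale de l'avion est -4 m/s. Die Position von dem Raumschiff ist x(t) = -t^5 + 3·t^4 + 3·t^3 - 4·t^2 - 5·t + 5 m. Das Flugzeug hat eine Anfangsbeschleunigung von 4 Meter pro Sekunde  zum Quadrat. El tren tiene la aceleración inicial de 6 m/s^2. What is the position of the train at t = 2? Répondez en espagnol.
Necesitamos integrar nuestra ecuación de la sacudida j(t) = 0 3 veces. La integral de la sacudida es la aceleración. Usando a(0) = 6, obtenemos a(t) = 6. Tomando ∫a(t)dt y aplicando v(0) = -4, encontramos v(t) = 6·t - 4. La antiderivada de la velocidad, con x(0) = 4, da la posición: x(t) = 3·t^2 - 4·t + 4. De la ecuación de la posición x(t) = 3·t^2 - 4·t + 4, sustituimos t = 2 para obtener x = 8.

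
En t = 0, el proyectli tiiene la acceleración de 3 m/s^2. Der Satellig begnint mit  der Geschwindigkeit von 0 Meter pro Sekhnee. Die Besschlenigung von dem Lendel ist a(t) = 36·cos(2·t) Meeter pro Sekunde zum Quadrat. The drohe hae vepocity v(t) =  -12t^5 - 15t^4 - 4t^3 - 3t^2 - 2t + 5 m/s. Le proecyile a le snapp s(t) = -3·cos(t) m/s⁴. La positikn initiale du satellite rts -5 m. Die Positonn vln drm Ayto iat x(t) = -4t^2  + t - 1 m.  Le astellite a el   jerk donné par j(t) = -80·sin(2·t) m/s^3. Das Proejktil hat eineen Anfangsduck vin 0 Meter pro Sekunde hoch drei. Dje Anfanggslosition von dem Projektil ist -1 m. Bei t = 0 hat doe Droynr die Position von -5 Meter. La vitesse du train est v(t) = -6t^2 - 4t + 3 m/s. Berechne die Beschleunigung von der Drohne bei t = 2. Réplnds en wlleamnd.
Wir müssen unsere Gleichung für die Geschwindigkeit v(t) = -12·t^5 - 15·t^4 - 4·t^3 - 3·t^2 - 2·t + 5 1-mal ableiten. Durch Ableiten von der Geschwindigkeit erhalten wir die Beschleunigung: a(t) = -60·t^4 - 60·t^3 - 12·t^2 - 6·t - 2. Mit a(t) = -60·t^4 - 60·t^3 - 12·t^2 - 6·t - 2 und Einsetzen von t = 2, finden wir a = -1502.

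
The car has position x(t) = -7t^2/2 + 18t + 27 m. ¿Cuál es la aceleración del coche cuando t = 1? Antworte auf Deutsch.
Um dies zu lösen, müssen wir 2 Ableitungen unserer Gleichung für die Position x(t) = -7·t^2/2 + 18·t + 27 nehmen. Mit d/dt von x(t) finden wir v(t) = 18 - 7·t. Mit d/dt von v(t) finden wir a(t) = -7. Wir haben die Beschleunigung a(t) = -7. Durch Einsetzen von t = 1: a(1) = -7.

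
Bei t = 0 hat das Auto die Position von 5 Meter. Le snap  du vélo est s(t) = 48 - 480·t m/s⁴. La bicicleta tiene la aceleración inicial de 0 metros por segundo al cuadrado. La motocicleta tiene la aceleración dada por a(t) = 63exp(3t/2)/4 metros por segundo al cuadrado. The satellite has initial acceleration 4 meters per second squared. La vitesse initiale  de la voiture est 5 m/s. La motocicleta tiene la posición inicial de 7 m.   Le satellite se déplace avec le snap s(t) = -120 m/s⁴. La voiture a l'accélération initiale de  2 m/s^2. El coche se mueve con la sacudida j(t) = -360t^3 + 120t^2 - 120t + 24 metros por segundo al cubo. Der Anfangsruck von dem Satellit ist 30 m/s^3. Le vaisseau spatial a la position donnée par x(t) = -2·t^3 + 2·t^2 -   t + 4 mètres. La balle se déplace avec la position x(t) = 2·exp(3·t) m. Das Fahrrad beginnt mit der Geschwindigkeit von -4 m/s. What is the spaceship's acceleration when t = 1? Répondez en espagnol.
Debemos derivar nuestra ecuación de la posición x(t) = -2·t^3 + 2·t^2 - t + 4 2 veces. Derivando la posición, obtenemos la velocidad: v(t) = -6·t^2 + 4·t - 1. La derivada de la velocidad da la aceleración: a(t) = 4 - 12·t. Tenemos la aceleración a(t) = 4 - 12·t. Sustituyendo t = 1: a(1) = -8.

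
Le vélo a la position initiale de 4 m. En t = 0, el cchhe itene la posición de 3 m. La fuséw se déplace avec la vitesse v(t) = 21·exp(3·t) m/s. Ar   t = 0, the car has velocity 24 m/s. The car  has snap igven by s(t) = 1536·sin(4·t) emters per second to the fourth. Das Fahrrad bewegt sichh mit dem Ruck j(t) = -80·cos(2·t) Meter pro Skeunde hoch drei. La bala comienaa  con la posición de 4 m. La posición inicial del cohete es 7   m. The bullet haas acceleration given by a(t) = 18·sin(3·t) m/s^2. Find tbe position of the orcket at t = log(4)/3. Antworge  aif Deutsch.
Um dies zu lösen, müssen wir 1 Stammfunktion unserer Gleichung für die Geschwindigkeit v(t) = 21·exp(3·t) finden. Die Stammfunktion von der Geschwindigkeit ist die Position. Mit x(0) = 7 erhalten wir x(t) = 7·exp(3·t). Aus der Gleichung für die Position x(t) = 7·exp(3·t), setzen wir t = log(4)/3 ein und erhalten x = 28.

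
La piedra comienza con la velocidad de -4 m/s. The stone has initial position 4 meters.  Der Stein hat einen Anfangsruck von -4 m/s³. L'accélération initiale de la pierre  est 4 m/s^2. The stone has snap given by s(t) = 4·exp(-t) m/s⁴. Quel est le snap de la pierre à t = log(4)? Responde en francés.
De l'équation du snap s(t) = 4·exp(-t), nous substituons t = log(4) pour obtenir s = 1.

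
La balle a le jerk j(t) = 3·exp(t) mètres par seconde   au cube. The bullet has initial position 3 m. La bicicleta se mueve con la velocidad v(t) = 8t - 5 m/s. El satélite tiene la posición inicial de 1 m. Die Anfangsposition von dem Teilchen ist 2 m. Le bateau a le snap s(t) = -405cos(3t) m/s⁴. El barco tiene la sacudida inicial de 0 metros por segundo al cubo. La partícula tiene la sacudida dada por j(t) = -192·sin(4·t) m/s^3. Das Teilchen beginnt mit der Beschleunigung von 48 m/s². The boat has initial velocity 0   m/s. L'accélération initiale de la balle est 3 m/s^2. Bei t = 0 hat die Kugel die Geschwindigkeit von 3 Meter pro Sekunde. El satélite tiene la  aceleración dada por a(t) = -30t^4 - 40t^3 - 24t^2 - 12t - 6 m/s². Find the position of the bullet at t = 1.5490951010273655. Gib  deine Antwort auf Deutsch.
Wir müssen das Integral unserer Gleichung für den Ruck j(t) = 3·exp(t) 3-mal finden. Das Integral von dem Ruck, mit a(0) = 3, ergibt die Beschleunigung: a(t) = 3·exp(t). Die Stammfunktion von der Beschleunigung ist die Geschwindigkeit. Mit v(0) = 3 erhalten wir v(t) = 3·exp(t). Durch Integration von der Geschwindigkeit und Verwendung der Anfangsbedingung x(0) = 3, erhalten wir x(t) = 3·exp(t). Wir haben die Position x(t) = 3·exp(t). Durch Einsetzen von t = 1.5490951010273655: x(1.5490951010273655) = 14.1216261193692.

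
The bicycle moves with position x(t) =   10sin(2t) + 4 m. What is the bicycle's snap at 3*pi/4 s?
To solve this, we need to take 4 derivatives of our position equation x(t) = 10·sin(2·t) + 4. Differentiating position, we get velocity: v(t) = 20·cos(2·t). Taking d/dt of v(t), we find a(t) = -40·sin(2·t). Differentiating acceleration, we get jerk: j(t) = -80·cos(2·t). Taking d/dt of j(t), we find s(t) = 160·sin(2·t). Using s(t) = 160·sin(2·t) and substituting t = 3*pi/4, we find s = -160.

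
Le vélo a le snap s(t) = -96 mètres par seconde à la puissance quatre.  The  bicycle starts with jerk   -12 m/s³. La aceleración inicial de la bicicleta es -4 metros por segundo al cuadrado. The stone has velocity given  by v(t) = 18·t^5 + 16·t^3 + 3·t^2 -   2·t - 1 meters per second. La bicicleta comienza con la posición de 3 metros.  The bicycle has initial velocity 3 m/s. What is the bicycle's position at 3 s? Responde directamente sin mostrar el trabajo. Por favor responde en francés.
x(3) = -384.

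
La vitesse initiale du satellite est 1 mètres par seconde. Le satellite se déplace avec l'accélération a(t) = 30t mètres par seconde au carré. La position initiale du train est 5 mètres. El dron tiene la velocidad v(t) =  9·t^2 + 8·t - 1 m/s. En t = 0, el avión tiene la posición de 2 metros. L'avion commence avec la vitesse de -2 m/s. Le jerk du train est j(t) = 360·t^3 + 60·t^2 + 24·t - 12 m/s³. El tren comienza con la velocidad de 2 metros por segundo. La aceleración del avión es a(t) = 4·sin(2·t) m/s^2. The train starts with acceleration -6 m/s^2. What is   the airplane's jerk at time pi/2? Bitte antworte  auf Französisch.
Nous devons dériver notre équation de l'accélération a(t) = 4·sin(2·t) 1 fois. En dérivant l'accélération, nous obtenons le jerk: j(t) = 8·cos(2·t). De l'équation du jerk j(t) = 8·cos(2·t), nous substituons t = pi/2 pour obtenir j = -8.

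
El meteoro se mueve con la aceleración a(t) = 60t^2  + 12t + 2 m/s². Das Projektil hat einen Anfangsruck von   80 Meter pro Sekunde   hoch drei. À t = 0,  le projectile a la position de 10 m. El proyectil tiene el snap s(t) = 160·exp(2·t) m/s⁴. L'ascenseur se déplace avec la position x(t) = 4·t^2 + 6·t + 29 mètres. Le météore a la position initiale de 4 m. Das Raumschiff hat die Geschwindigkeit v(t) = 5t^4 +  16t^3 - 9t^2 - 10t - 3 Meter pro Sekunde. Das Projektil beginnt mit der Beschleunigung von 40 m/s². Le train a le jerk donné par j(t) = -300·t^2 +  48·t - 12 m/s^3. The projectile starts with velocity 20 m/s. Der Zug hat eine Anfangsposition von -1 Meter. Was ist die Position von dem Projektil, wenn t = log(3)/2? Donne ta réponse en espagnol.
Partiendo del snap s(t) = 160·exp(2·t), tomamos 4 integrales. Integrando el snap y usando la condición inicial j(0) = 80, obtenemos j(t) = 80·exp(2·t). Integrando la sacudida y usando la condición inicial a(0) = 40, obtenemos a(t) = 40·exp(2·t). La antiderivada de la aceleración, con v(0) = 20, da la velocidad: v(t) = 20·exp(2·t). La antiderivada de la velocidad es la posición. Usando x(0) = 10, obtenemos x(t) = 10·exp(2·t). De la ecuación de la posición x(t) = 10·exp(2·t), sustituimos t = log(3)/2 para obtener x = 30.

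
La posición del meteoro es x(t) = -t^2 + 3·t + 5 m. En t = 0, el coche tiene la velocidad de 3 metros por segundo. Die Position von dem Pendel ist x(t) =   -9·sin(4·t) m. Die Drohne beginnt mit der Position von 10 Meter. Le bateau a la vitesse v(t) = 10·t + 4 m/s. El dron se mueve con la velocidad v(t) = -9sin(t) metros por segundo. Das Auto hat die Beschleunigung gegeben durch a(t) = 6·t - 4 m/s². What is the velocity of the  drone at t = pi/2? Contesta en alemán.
Wir haben die Geschwindigkeit v(t) = -9·sin(t). Durch Einsetzen von t = pi/2: v(pi/2) = -9.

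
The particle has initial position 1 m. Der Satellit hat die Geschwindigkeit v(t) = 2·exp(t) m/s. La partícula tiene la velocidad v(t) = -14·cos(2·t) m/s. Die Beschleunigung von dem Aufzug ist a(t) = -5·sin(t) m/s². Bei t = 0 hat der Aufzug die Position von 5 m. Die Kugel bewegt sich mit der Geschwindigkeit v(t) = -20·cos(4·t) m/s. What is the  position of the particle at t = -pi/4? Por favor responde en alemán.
Wir müssen unsere Gleichung für die Geschwindigkeit v(t) = -14·cos(2·t) 1-mal integrieren. Die Stammfunktion von der Geschwindigkeit ist die Position. Mit x(0) = 1 erhalten wir x(t) = 1 - 7·sin(2·t). Mit x(t) = 1 - 7·sin(2·t) und Einsetzen von t = -pi/4, finden wir x = 8.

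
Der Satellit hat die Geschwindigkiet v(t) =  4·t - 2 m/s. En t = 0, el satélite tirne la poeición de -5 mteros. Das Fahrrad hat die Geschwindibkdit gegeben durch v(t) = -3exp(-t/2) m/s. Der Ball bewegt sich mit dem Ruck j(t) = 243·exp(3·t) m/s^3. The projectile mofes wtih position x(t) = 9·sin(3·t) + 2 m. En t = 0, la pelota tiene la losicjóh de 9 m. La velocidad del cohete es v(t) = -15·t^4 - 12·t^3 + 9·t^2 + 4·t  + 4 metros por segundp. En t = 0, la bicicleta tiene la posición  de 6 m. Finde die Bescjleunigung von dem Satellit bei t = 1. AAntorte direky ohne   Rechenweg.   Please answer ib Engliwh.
The acceleration at t = 1 is a = 4.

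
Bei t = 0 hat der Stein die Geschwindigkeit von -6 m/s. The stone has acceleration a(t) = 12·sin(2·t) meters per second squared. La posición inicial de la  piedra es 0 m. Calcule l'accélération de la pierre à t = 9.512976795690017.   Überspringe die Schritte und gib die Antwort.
La réponse est 2.10581147606859.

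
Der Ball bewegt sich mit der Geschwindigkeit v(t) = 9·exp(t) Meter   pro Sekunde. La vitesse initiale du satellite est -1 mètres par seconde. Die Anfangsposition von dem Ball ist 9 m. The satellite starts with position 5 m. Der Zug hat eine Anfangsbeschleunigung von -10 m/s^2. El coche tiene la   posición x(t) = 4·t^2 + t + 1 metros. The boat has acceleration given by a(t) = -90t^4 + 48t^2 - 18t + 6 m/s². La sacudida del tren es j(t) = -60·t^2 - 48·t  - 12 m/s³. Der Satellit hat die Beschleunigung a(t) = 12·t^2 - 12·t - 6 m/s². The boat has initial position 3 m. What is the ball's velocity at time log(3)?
From the given velocity equation v(t) = 9·exp(t), we substitute t = log(3) to get v = 27.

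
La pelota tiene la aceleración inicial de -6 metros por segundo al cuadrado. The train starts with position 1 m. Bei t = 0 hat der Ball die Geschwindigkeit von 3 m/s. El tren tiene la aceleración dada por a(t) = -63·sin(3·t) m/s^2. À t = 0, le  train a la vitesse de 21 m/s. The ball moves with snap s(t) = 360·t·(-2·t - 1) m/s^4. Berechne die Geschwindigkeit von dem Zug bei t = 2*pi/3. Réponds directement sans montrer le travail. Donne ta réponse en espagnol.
v(2*pi/3) = 21.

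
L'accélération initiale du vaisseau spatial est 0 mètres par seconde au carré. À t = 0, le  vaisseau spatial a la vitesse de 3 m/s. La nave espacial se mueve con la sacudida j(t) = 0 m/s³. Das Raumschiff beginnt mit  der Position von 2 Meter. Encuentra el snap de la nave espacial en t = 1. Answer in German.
Ausgehend von dem Ruck j(t) = 0, nehmen wir 1 Ableitung. Die Ableitung von dem Ruck ergibt den Snap: s(t) = 0. Wir haben den Snap s(t) = 0. Durch Einsetzen von t = 1: s(1) = 0.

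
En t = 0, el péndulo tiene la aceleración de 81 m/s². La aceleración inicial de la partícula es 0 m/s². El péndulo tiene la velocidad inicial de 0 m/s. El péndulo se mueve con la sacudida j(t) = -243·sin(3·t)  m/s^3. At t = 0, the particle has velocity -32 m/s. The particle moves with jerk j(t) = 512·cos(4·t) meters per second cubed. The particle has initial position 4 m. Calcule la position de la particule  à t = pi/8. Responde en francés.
Pour résoudre ceci, nous devons prendre 3 primitives de notre équation du jerk j(t) = 512·cos(4·t). La primitive du jerk est l'accélération. En utilisant a(0) = 0, nous obtenons a(t) = 128·sin(4·t). La primitive de l'accélération, avec v(0) = -32, donne la vitesse: v(t) = -32·cos(4·t). La primitive de la vitesse, avec x(0) = 4, donne la position: x(t) = 4 - 8·sin(4·t). En utilisant x(t) = 4 - 8·sin(4·t) et en substituant t = pi/8, nous trouvons x = -4.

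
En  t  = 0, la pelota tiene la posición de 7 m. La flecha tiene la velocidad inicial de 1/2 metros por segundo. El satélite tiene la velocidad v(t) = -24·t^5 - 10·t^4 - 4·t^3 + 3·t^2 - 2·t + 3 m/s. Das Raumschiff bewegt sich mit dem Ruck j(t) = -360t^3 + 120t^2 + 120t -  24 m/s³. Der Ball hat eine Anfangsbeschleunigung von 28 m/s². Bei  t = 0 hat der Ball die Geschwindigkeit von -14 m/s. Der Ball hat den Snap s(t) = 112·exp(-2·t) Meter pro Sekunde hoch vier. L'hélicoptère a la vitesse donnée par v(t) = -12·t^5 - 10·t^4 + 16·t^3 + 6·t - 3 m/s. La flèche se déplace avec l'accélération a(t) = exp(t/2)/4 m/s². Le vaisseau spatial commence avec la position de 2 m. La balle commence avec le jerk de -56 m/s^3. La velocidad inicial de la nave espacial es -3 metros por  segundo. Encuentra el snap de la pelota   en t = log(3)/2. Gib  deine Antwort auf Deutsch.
Mit s(t) = 112·exp(-2·t) und Einsetzen von t = log(3)/2, finden wir s = 112/3.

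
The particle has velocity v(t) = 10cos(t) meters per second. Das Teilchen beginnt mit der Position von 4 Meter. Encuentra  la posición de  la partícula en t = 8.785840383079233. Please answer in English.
We must find the integral of our velocity equation v(t) = 10·cos(t) 1 time. Integrating velocity and using the initial condition x(0) = 4, we get x(t) = 10·sin(t) + 4. Using x(t) = 10·sin(t) + 4 and substituting t = 8.785840383079233, we find x = 9.96342940055382.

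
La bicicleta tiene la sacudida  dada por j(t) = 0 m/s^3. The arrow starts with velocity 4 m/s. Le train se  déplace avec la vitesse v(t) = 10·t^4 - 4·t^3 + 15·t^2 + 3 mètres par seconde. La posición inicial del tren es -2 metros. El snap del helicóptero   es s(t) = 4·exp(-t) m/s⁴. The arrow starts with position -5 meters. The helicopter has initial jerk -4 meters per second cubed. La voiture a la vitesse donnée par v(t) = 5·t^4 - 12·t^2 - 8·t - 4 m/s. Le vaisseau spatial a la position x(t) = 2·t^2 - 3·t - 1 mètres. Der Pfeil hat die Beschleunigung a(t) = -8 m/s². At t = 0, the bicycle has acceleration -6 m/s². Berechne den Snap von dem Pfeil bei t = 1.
Um dies zu lösen, müssen wir 2 Ableitungen unserer Gleichung für die Beschleunigung a(t) = -8 nehmen. Durch Ableiten von der Beschleunigung erhalten wir den Ruck: j(t) = 0. Durch Ableiten von dem Ruck erhalten wir den Snap: s(t) = 0. Mit s(t) = 0 und Einsetzen von t = 1, finden wir s = 0.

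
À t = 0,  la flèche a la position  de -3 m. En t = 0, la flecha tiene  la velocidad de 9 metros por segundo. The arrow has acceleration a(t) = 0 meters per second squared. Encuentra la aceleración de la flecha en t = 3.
De la ecuación de la aceleración a(t) = 0, sustituimos t = 3 para obtener a = 0.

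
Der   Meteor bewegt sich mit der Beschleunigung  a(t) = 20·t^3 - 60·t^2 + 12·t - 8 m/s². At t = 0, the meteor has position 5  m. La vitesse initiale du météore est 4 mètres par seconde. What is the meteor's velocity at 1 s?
We need to integrate our acceleration equation a(t) = 20·t^3 - 60·t^2 + 12·t - 8 1 time. The integral of acceleration is velocity. Using v(0) = 4, we get v(t) = 5·t^4 - 20·t^3 + 6·t^2 - 8·t + 4. From the given velocity equation v(t) = 5·t^4 - 20·t^3 + 6·t^2 - 8·t + 4, we substitute t = 1 to get v = -13.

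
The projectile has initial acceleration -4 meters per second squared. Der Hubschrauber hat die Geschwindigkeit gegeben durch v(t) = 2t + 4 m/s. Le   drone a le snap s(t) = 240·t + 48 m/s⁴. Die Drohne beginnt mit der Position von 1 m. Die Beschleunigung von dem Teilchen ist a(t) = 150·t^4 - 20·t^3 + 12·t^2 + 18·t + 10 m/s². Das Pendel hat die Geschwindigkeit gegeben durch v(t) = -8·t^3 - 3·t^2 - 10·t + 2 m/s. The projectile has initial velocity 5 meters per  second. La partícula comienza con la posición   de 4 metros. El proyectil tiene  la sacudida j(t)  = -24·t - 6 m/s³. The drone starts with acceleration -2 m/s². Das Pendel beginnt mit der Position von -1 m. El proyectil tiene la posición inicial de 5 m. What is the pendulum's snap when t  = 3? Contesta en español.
Para resolver esto, necesitamos tomar 3 derivadas de nuestra ecuación de la velocidad v(t) = -8·t^3 - 3·t^2 - 10·t + 2. Derivando la velocidad, obtenemos la aceleración: a(t) = -24·t^2 - 6·t - 10. Tomando d/dt de a(t), encontramos j(t) = -48·t - 6. La derivada de la sacudida da el snap: s(t) = -48. De la ecuación del snap s(t) = -48, sustituimos t = 3 para obtener s = -48.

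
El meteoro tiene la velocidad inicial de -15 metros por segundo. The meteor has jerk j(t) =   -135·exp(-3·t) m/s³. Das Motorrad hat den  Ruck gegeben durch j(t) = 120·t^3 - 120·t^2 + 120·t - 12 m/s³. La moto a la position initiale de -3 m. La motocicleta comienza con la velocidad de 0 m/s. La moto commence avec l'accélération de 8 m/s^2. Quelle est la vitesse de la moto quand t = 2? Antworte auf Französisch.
Nous devons intégrer notre équation du jerk j(t) = 120·t^3 - 120·t^2 + 120·t - 12 2 fois. La primitive du jerk est l'accélération. En utilisant a(0) = 8, nous obtenons a(t) = 30·t^4 - 40·t^3 + 60·t^2 - 12·t + 8. En prenant ∫a(t)dt et en appliquant v(0) = 0, nous trouvons v(t) = 2·t·(3·t^4 - 5·t^3 + 10·t^2 - 3·t + 4). En utilisant v(t) = 2·t·(3·t^4 - 5·t^3 + 10·t^2 - 3·t + 4) et en substituant t = 2, nous trouvons v = 184.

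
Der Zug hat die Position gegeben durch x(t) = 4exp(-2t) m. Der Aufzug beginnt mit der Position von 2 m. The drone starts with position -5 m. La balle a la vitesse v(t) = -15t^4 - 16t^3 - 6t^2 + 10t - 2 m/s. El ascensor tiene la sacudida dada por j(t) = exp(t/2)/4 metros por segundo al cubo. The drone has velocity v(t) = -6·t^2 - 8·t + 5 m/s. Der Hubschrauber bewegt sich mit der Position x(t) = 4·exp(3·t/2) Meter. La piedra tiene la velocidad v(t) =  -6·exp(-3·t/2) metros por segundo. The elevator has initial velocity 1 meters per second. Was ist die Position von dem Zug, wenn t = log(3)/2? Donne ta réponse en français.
Nous avons la position x(t) = 4·exp(-2·t). En substituant t = log(3)/2: x(log(3)/2) = 4/3.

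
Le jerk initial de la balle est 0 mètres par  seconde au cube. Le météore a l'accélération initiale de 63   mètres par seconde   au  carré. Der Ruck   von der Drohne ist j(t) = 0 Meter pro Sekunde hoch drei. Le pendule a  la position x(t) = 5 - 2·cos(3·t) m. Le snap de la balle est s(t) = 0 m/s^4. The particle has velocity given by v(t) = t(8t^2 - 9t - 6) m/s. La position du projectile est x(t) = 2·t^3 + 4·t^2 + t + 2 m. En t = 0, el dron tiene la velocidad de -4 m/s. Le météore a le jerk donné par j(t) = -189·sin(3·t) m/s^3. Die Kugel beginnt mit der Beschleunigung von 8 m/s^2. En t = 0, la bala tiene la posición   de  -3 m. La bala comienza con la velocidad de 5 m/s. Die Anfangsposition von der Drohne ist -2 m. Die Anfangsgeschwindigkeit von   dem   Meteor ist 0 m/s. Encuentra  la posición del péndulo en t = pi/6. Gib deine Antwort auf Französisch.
De l'équation de la position x(t) = 5 - 2·cos(3·t), nous substituons t = pi/6 pour obtenir x = 5.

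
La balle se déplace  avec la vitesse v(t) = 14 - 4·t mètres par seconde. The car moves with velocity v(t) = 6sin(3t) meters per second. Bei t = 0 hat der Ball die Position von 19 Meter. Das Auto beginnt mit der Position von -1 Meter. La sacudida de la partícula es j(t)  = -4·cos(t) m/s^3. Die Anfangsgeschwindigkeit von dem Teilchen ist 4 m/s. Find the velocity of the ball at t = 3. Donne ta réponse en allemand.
Wir haben die Geschwindigkeit v(t) = 14 - 4·t. Durch Einsetzen von t = 3: v(3) = 2.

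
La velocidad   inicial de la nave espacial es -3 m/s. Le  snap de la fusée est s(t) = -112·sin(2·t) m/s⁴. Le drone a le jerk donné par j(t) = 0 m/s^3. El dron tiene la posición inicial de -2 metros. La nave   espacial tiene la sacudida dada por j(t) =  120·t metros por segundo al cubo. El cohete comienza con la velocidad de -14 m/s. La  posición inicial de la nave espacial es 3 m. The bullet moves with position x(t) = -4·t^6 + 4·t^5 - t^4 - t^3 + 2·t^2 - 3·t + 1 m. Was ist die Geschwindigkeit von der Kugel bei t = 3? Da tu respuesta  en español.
Partiendo de la posición x(t) = -4·t^6 + 4·t^5 - t^4 - t^3 + 2·t^2 - 3·t + 1, tomamos 1 derivada. Derivando la posición, obtenemos la velocidad: v(t) = -24·t^5 + 20·t^4 - 4·t^3 - 3·t^2 + 4·t - 3. De la ecuación de la velocidad v(t) = -24·t^5 + 20·t^4 - 4·t^3 - 3·t^2 + 4·t - 3, sustituimos t = 3 para obtener v = -4338.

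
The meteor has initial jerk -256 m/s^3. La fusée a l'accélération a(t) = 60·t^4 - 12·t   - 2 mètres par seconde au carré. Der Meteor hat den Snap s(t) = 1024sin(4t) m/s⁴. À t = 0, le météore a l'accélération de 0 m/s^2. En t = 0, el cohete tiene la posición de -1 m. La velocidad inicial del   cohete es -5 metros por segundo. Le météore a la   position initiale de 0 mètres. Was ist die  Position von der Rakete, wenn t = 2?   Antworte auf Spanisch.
Debemos encontrar la antiderivada de nuestra ecuación de la aceleración a(t) = 60·t^4 - 12·t - 2 2 veces. Tomando ∫a(t)dt y aplicando v(0) = -5, encontramos v(t) = 12·t^5 - 6·t^2 - 2·t - 5. La antiderivada de la velocidad, con x(0) = -1, da la posición: x(t) = 2·t^6 - 2·t^3 - t^2 - 5·t - 1. De la ecuación de la posición x(t) = 2·t^6 - 2·t^3 - t^2 - 5·t - 1, sustituimos t = 2 para obtener x = 97.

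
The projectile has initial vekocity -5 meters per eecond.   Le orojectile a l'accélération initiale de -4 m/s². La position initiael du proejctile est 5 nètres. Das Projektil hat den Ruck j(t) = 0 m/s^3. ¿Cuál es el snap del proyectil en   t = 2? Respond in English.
Starting from jerk j(t) = 0, we take 1 derivative. The derivative of jerk gives snap: s(t) = 0. Using s(t) = 0 and substituting t = 2, we find s = 0.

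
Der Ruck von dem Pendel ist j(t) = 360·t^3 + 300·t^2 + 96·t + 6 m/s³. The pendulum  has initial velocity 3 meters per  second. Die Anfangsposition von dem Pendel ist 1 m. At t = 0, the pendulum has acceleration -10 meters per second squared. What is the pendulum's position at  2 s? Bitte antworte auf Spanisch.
Debemos encontrar la antiderivada de nuestra ecuación de la sacudida j(t) = 360·t^3 + 300·t^2 + 96·t + 6 3 veces. Integrando la sacudida y usando la condición inicial a(0) = -10, obtenemos a(t) = 90·t^4 + 100·t^3 + 48·t^2 + 6·t - 10. Integrando la aceleración y usando la condición inicial v(0) = 3, obtenemos v(t) = 18·t^5 + 25·t^4 + 16·t^3 + 3·t^2 - 10·t + 3. La integral de la velocidad, con x(0) = 1, da la posición: x(t) = 3·t^6 + 5·t^5 + 4·t^4 + t^3 - 5·t^2 + 3·t + 1. Usando x(t) = 3·t^6 + 5·t^5 + 4·t^4 + t^3 - 5·t^2 + 3·t + 1 y sustituyendo t = 2, encontramos x = 411.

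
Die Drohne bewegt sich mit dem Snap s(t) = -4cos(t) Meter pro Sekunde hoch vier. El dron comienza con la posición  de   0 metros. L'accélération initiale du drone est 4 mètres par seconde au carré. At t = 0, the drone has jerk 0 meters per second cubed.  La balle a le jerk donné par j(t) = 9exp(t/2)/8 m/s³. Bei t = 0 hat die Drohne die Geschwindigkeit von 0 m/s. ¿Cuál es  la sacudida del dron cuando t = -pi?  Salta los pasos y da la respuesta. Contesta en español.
En t = -pi, j = 0.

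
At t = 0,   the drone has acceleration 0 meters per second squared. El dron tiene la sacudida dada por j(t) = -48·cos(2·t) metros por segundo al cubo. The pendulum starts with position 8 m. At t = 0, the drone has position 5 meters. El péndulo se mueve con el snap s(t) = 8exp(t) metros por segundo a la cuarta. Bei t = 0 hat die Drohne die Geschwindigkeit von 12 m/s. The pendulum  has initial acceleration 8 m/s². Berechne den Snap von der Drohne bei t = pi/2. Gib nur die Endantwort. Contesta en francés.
Le snap à t = pi/2 est s = 0.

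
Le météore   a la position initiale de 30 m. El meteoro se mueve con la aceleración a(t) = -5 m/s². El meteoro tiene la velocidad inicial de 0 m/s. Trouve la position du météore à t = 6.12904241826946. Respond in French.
Nous devons trouver la primitive de notre équation de l'accélération a(t) = -5 2 fois. La primitive de l'accélération, avec v(0) = 0, donne la vitesse: v(t) = -5·t. L'intégrale de la vitesse, avec x(0) = 30, donne la position: x(t) = 30 - 5·t^2/2. De l'équation de la position x(t) = 30 - 5·t^2/2, nous substituons t = 6.12904241826946 pour obtenir x = -63.9129024123659.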